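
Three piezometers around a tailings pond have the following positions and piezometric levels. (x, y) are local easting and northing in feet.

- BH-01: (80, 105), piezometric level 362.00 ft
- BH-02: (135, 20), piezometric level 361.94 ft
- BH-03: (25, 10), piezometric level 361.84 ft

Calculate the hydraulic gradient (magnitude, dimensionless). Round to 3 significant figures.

0.00146

Differences from BH-01: to BH-02 (Δx, Δy, Δh) = (55, -85, -0.06); to BH-03 = (-55, -95, -0.16).
Solve a·Δx + b·Δy = Δh: det = 55·(-95) − (-55)·(-85) = -9900.
∂h/∂x = [(-0.06)·(-95) − (-0.16)·(-85)] / -9900 = +0.0007980
∂h/∂y = [55·(-0.16) − (-55)·(-0.06)] / -9900 = +0.001222
|∇h| = √(0.0007980² + 0.001222²) = 0.001459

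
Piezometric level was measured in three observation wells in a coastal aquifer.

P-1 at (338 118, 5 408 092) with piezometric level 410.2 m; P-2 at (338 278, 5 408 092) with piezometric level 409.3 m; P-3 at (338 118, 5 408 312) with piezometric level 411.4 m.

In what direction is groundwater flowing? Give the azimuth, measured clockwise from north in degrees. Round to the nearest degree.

134°

∂h/∂x = (409.3 − 410.2) / (338278 − 338118) = -0.005625
∂h/∂y = (411.4 − 410.2) / (5408312 − 5408092) = +0.005455
Flow direction (−∇h) has components (+0.005625 E, -0.005455 N).
Azimuth = atan2(E, N) = atan2(+0.005625, -0.005455) = 134.1° ≈ 134°.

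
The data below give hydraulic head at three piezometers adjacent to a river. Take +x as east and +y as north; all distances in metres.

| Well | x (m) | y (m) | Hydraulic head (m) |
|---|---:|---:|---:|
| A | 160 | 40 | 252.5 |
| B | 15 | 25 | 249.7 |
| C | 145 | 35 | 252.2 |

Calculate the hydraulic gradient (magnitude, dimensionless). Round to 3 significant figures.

0.0192

Differences from A: to B (Δx, Δy, Δh) = (-145, -15, -2.8); to C = (-15, -5, -0.3).
Solve a·Δx + b·Δy = Δh: det = (-145)·(-5) − (-15)·(-15) = 500.
∂h/∂x = [(-2.8)·(-5) − (-0.3)·(-15)] / 500 = +0.01900
∂h/∂y = [(-145)·(-0.3) − (-15)·(-2.8)] / 500 = +0.003000
|∇h| = √(0.01900² + 0.003000²) = 0.01924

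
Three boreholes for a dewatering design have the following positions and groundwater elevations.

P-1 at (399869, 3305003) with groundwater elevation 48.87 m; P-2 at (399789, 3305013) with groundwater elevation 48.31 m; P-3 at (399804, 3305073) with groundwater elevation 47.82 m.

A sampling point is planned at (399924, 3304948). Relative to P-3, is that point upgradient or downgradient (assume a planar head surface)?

upgradient

Differences from P-1: to P-2 (Δx, Δy, Δh) = (-80, 10, -0.56); to P-3 = (-65, 70, -1.05).
Solve a·Δx + b·Δy = Δh: det = (-80)·70 − (-65)·10 = -4950.
∂h/∂x = [(-0.56)·70 − (-1.05)·10] / -4950 = +0.005798
∂h/∂y = [(-80)·(-1.05) − (-65)·(-0.56)] / -4950 = -0.009616
Head at (399924, 3304948) = 48.87 + (+0.005798)·(55) + (-0.009616)·(-55) = 49.72 m.
That is higher than the 47.82 m at P-3, so the point is upgradient.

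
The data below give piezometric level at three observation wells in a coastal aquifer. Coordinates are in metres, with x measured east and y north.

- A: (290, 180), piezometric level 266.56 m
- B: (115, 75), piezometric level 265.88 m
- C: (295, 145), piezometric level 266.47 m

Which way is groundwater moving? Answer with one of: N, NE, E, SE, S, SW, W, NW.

Taking A as reference: B−A = (-175, -105, -0.68); C−A = (5, -35, -0.09).
Determinant of the coordinate differences = (-175)·(-35) − 5·(-105) = 6650.
∂h/∂x = [(-0.68)·(-35) − (-0.09)·(-105)] / 6650 = +0.002158
∂h/∂y = [(-175)·(-0.09) − 5·(-0.68)] / 6650 = +0.002880
Flow = −∇h = (-0.002158 east, -0.002880 north), which points southwest.

SW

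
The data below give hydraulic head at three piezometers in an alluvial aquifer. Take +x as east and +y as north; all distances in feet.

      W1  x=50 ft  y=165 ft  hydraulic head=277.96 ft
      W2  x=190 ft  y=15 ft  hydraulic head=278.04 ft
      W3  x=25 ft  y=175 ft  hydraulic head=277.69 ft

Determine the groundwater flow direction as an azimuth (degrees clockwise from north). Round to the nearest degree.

228°

Three-point gradient (reference W1): Δ to W2 = (140, -150, +0.08), Δ to W3 = (-25, 10, -0.27).
∂h/∂x = +0.01689, ∂h/∂y = +0.01523 (det = -2350).
Flow direction (−∇h) has components (-0.01689 E, -0.01523 N).
Azimuth = atan2(E, N) = atan2(-0.01689, -0.01523) = 228.0° ≈ 228°.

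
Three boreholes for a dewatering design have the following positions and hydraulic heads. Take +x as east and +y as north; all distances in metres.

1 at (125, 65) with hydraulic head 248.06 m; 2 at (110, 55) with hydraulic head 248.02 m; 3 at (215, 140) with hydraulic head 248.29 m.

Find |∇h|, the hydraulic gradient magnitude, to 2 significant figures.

0.0032

Taking 1 as reference: 2−1 = (-15, -10, -0.04); 3−1 = (90, 75, +0.23).
Determinant of the coordinate differences = (-15)·75 − 90·(-10) = -225.
∂h/∂x = [(-0.04)·75 − (+0.23)·(-10)] / -225 = +0.003111
∂h/∂y = [(-15)·(+0.23) − 90·(-0.04)] / -225 = -0.0006667
|∇h| = √(0.003111² + -0.0006667²) = 0.003182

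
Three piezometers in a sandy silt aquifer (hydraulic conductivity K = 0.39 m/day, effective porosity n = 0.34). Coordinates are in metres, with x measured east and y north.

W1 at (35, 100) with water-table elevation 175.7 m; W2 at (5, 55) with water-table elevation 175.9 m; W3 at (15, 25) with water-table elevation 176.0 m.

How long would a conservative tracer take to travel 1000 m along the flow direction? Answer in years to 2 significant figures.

Taking W1 as reference: W2−W1 = (-30, -45, +0.2); W3−W1 = (-20, -75, +0.3).
Solve a·Δx + b·Δy = Δh: det = (-30)·(-75) − (-20)·(-45) = 1350.
∂h/∂x = [(+0.2)·(-75) − (+0.3)·(-45)] / 1350 = -0.001111
∂h/∂y = [(-30)·(+0.3) − (-20)·(+0.2)] / 1350 = -0.003704
|∇h| = √(-0.001111² + -0.003704²) = 0.003867
Seepage velocity v = K·i/n = 0.39 × 0.003867 / 0.34 = 0.004436 m/day.
t = 1000 / 0.004436 = 2.254e+05 days = 617 years.

620 years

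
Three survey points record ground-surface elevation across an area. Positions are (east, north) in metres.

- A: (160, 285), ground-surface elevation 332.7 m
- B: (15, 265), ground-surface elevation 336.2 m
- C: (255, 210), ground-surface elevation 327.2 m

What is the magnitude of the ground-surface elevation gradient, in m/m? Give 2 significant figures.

With z = a·x + b·y + c and A as origin, the differences give:
  (-145)·a + (-20)·b = +3.5
  95·a + (-75)·b = -5.5
Eliminate b (×(-75) and ×(-20), subtract): 12775·a = -372.50 → a = ∂z/∂x = -0.02916
Back-substitute: b = ∂z/∂y = +0.03640.
|∇f| = √(-0.02916² + 0.03640²) = 0.04664 m/m

0.047 m/m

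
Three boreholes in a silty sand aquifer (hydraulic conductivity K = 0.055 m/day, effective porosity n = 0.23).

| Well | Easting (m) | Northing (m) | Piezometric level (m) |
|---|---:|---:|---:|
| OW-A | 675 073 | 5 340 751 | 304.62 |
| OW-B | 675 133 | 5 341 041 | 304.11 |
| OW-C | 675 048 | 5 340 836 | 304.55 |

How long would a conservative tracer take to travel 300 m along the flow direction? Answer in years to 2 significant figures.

1500 years

Differences from OW-A: to OW-B (Δx, Δy, Δh) = (60, 290, -0.51); to OW-C = (-25, 85, -0.07).
Solve a·Δx + b·Δy = Δh: det = 60·85 − (-25)·290 = 12350.
∂h/∂x = [(-0.51)·85 − (-0.07)·290] / 12350 = -0.001866
∂h/∂y = [60·(-0.07) − (-25)·(-0.51)] / 12350 = -0.001372
|∇h| = √(-0.001866² + -0.001372²) = 0.002316
Seepage velocity v = K·i/n = 0.055 × 0.002316 / 0.23 = 0.0005538 m/day.
t = 300 / 0.0005538 = 5.417e+05 days = 1.48e+03 years.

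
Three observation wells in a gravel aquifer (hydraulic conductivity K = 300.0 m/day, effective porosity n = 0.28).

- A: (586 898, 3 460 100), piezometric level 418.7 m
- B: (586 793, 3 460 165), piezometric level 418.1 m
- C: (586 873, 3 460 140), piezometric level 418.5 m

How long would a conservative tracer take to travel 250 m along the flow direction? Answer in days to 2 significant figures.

Three-point gradient (reference A): Δ to B = (-105, 65, -0.6), Δ to C = (-25, 40, -0.2).
∂h/∂x = +0.004272, ∂h/∂y = -0.002330 (det = -2575).
|∇h| = √(0.004272² + -0.002330²) = 0.004866
Seepage velocity v = K·i/n = 300.0 × 0.004866 / 0.28 = 5.214 m/day.
t = 250 / 5.214 = 47.95 days.

48 days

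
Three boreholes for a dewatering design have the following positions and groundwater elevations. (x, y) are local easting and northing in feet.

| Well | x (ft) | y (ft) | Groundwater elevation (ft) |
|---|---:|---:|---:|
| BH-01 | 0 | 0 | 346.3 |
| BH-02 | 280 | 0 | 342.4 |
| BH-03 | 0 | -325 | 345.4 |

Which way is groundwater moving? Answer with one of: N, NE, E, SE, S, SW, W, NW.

∂h/∂x = (342.4 − 346.3) / (280 − 0) = -0.01393
∂h/∂y = (345.4 − 346.3) / (-325 − 0) = +0.002769
Flow = −∇h = (+0.01393 east, -0.002769 north), which points east.

E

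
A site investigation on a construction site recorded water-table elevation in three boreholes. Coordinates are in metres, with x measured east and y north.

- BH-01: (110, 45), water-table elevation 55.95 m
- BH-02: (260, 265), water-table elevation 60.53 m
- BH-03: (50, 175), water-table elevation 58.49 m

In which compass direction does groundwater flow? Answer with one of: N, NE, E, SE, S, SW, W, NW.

Taking BH-01 as reference: BH-02−BH-01 = (150, 220, +4.58); BH-03−BH-01 = (-60, 130, +2.54).
Solve a·Δx + b·Δy = Δh: det = 150·130 − (-60)·220 = 32700.
∂h/∂x = [(+4.58)·130 − (+2.54)·220] / 32700 = +0.001119
∂h/∂y = [150·(+2.54) − (-60)·(+4.58)] / 32700 = +0.02006
Flow = −∇h = (-0.001119 east, -0.02006 north), which points south.

S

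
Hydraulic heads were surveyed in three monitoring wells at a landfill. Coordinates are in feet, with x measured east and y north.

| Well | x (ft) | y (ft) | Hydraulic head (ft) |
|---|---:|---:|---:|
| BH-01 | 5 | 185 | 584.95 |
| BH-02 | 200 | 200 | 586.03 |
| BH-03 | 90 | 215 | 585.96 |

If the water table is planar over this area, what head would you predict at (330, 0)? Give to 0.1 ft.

581.9 ft

Taking BH-01 as reference: BH-02−BH-01 = (195, 15, +1.08); BH-03−BH-01 = (85, 30, +1.01).
Solve a·Δx + b·Δy = Δh: det = 195·30 − 85·15 = 4575.
∂h/∂x = [(+1.08)·30 − (+1.01)·15] / 4575 = +0.003770
∂h/∂y = [195·(+1.01) − 85·(+1.08)] / 4575 = +0.02298
h(330, 0) = 584.95 + (+0.003770)·(325) + (+0.02298)·(-185) = 584.95 +1.225 -4.252 = 581.923 ft.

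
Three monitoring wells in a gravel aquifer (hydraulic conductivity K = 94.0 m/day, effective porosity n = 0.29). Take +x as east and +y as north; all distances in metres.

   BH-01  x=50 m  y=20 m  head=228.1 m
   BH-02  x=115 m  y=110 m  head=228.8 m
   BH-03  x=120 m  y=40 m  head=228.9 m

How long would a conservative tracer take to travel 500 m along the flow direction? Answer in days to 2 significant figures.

130 days

Three-point gradient (reference BH-01): Δ to BH-02 = (65, 90, +0.7), Δ to BH-03 = (70, 20, +0.8).
∂h/∂x = +0.01160, ∂h/∂y = -0.0006000 (det = -5000).
|∇h| = √(0.01160² + -0.0006000²) = 0.01162
Seepage velocity v = K·i/n = 94.0 × 0.01162 / 0.29 = 3.766 m/day.
t = 500 / 3.766 = 132.8 days.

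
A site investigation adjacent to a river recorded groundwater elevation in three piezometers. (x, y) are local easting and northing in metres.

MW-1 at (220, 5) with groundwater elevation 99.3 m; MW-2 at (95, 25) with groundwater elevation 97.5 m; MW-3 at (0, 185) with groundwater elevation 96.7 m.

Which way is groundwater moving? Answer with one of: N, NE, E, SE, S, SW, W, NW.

W

With h = a·x + b·y + c and MW-1 as origin, the differences give:
  (-125)·a + 20·b = -1.8
  (-220)·a + 180·b = -2.6
Eliminate b (×180 and ×20, subtract): -18100·a = -272.00 → a = ∂h/∂x = +0.01503
Back-substitute: b = ∂h/∂y = +0.003923.
Flow = −∇h = (-0.01503 east, -0.003923 north), which points west.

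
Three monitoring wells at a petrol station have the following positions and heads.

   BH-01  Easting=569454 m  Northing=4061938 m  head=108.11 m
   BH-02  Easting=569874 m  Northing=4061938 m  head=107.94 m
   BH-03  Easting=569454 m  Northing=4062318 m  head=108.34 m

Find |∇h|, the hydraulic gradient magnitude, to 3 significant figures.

0.000728

∂h/∂x = (107.94 − 108.11) / (569874 − 569454) = -0.0004048
∂h/∂y = (108.34 − 108.11) / (4062318 − 4061938) = +0.0006053
|∇h| = √(-0.0004048² + 0.0006053²) = 0.0007282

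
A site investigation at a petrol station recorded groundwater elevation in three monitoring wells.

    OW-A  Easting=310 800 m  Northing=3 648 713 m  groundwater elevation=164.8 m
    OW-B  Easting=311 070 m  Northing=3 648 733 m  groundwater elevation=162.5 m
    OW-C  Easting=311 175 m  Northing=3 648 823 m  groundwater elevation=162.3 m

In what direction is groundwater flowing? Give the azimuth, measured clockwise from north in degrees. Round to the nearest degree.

Three-point gradient (reference OW-A): Δ to OW-B = (270, 20, -2.3), Δ to OW-C = (375, 110, -2.5).
∂h/∂x = -0.009144, ∂h/∂y = +0.008446 (det = 22200).
Flow direction (−∇h) has components (+0.009144 E, -0.008446 N).
Azimuth = atan2(E, N) = atan2(+0.009144, -0.008446) = 132.7° ≈ 133°.

133°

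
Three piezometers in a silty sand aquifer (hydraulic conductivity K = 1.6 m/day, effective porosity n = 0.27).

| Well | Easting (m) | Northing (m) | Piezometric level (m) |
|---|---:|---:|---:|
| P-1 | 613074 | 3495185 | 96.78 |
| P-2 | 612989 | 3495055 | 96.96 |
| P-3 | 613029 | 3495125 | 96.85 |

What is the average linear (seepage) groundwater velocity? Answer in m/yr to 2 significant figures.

Taking P-1 as reference: P-2−P-1 = (-85, -130, +0.18); P-3−P-1 = (-45, -60, +0.07).
Determinant of the coordinate differences = (-85)·(-60) − (-45)·(-130) = -750.
∂h/∂x = [(+0.18)·(-60) − (+0.07)·(-130)] / -750 = +0.002267
∂h/∂y = [(-85)·(+0.07) − (-45)·(+0.18)] / -750 = -0.002867
|∇h| = √(0.002267² + -0.002867²) = 0.003655
Seepage velocity v = K·i/n = 1.6 × 0.003655 / 0.27 = 0.02166 m/day = 7.911 m/yr.

7.9 m/yr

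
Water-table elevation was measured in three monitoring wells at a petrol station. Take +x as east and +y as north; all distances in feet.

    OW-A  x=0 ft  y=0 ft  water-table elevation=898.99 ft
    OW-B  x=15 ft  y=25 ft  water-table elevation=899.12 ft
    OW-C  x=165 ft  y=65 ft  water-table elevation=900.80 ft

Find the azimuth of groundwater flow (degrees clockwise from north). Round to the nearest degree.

279°

Taking OW-A as reference: OW-B−OW-A = (15, 25, +0.13); OW-C−OW-A = (165, 65, +1.81).
Solve a·Δx + b·Δy = Δh: det = 15·65 − 165·25 = -3150.
∂h/∂x = [(+0.13)·65 − (+1.81)·25] / -3150 = +0.01168
∂h/∂y = [15·(+1.81) − 165·(+0.13)] / -3150 = -0.001810
Flow direction (−∇h) has components (-0.01168 E, +0.001810 N).
Azimuth = atan2(E, N) = atan2(-0.01168, +0.001810) = 278.8° ≈ 279°.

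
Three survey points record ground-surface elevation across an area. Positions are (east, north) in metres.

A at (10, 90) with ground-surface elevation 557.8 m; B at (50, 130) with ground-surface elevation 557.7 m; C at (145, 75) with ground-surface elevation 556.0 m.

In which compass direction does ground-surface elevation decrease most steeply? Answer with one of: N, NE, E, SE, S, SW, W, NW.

SE

Differences from A: to B (Δx, Δy, Δh) = (40, 40, -0.1); to C = (135, -15, -1.8).
Determinant of the coordinate differences = 40·(-15) − 135·40 = -6000.
∂z/∂x = [(-0.1)·(-15) − (-1.8)·40] / -6000 = -0.01225
∂z/∂y = [40·(-1.8) − 135·(-0.1)] / -6000 = +0.009750
Steepest decrease is along −∇f = (+0.01225 E, -0.009750 N) → southeast.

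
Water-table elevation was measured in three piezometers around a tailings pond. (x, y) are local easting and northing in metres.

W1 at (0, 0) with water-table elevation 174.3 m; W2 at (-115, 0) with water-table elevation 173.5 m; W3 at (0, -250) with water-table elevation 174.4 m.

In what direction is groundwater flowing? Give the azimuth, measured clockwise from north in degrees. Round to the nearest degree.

273°

∂h/∂x = (173.5 − 174.3) / (-115 − 0) = +0.006957
∂h/∂y = (174.4 − 174.3) / (-250 − 0) = -0.0004000
Flow direction (−∇h) has components (-0.006957 E, +0.0004000 N).
Azimuth = atan2(E, N) = atan2(-0.006957, +0.0004000) = 273.3° ≈ 273°.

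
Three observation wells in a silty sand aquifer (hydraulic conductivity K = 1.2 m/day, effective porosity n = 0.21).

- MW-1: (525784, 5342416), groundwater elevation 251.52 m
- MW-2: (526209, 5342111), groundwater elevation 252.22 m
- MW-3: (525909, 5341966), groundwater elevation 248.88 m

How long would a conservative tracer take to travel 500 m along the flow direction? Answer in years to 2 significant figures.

22 years

Taking MW-1 as reference: MW-2−MW-1 = (425, -305, +0.70); MW-3−MW-1 = (125, -450, -2.64).
Determinant of the coordinate differences = 425·(-450) − 125·(-305) = -153125.
∂h/∂x = [(+0.70)·(-450) − (-2.64)·(-305)] / -153125 = +0.007316
∂h/∂y = [425·(-2.64) − 125·(+0.70)] / -153125 = +0.007899
|∇h| = √(0.007316² + 0.007899²) = 0.01077
Seepage velocity v = K·i/n = 1.2 × 0.01077 / 0.21 = 0.06154 m/day.
t = 500 / 0.06154 = 8125 days = 22.2 years.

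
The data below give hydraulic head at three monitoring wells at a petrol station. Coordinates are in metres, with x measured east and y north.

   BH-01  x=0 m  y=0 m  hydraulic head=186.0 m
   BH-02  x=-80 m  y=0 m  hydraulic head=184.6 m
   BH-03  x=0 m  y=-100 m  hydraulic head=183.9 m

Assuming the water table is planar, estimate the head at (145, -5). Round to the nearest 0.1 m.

∂h/∂x = (184.6 − 186.0) / (-80 − 0) = +0.01750
∂h/∂y = (183.9 − 186.0) / (-100 − 0) = +0.02100
h(145, -5) = 186.0 + (+0.01750)·(145) + (+0.02100)·(-5) = 186.0 +2.538 -0.105 = 188.433 m.

188.4 m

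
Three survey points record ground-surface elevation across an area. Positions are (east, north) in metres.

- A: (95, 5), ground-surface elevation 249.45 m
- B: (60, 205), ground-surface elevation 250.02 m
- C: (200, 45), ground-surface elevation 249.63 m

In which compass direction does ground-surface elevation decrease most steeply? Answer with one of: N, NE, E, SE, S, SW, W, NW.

S

Three-point gradient (reference A): Δ to B = (-35, 200, +0.57), Δ to C = (105, 40, +0.18).
∂z/∂x = +0.0005893, ∂z/∂y = +0.002953 (det = -22400).
Steepest decrease is along −∇f = (-0.0005893 E, -0.002953 N) → south.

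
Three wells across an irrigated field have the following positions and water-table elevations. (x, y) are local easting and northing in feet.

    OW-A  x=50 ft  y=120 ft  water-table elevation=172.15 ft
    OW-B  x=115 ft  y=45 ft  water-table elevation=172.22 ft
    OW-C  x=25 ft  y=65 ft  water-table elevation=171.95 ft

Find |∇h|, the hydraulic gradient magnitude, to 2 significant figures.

Differences from OW-A: to OW-B (Δx, Δy, Δh) = (65, -75, +0.07); to OW-C = (-25, -55, -0.20).
Solve a·Δx + b·Δy = Δh: det = 65·(-55) − (-25)·(-75) = -5450.
∂h/∂x = [(+0.07)·(-55) − (-0.20)·(-75)] / -5450 = +0.003459
∂h/∂y = [65·(-0.20) − (-25)·(+0.07)] / -5450 = +0.002064
|∇h| = √(0.003459² + 0.002064²) = 0.004028

0.0040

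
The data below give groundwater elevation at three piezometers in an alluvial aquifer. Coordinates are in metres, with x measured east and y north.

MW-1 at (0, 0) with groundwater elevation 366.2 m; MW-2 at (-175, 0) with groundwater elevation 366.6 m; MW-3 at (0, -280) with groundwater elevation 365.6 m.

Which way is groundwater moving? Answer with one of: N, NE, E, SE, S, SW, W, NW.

SE

∂h/∂x = (366.6 − 366.2) / (-175 − 0) = -0.002286
∂h/∂y = (365.6 − 366.2) / (-280 − 0) = +0.002143
Flow = −∇h = (+0.002286 east, -0.002143 north), which points southeast.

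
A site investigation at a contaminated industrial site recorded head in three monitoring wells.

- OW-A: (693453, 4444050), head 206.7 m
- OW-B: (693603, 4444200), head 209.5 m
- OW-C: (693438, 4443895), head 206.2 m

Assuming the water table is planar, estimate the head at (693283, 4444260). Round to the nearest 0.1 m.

204.1 m

Taking OW-A as reference: OW-B−OW-A = (150, 150, +2.8); OW-C−OW-A = (-15, -155, -0.5).
Solve a·Δx + b·Δy = Δh: det = 150·(-155) − (-15)·150 = -21000.
∂h/∂x = [(+2.8)·(-155) − (-0.5)·150] / -21000 = +0.01710
∂h/∂y = [150·(-0.5) − (-15)·(+2.8)] / -21000 = +0.001571
h(693283, 4444260) = 206.7 + (+0.01710)·(-170) + (+0.001571)·(210) = 206.7 -2.906 +0.330 = 204.124 m.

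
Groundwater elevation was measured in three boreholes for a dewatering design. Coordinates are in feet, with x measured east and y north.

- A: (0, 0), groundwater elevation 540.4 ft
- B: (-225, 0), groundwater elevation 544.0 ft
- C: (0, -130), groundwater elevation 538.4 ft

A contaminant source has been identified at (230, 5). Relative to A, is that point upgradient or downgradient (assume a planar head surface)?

downgradient

∂h/∂x = (544.0 − 540.4) / (-225 − 0) = -0.01600
∂h/∂y = (538.4 − 540.4) / (-130 − 0) = +0.01538
Head at (230, 5) = 540.4 + (-0.01600)·(230) + (+0.01538)·(5) = 536.80 ft.
That is lower than the 540.4 ft at A, so the point is downgradient.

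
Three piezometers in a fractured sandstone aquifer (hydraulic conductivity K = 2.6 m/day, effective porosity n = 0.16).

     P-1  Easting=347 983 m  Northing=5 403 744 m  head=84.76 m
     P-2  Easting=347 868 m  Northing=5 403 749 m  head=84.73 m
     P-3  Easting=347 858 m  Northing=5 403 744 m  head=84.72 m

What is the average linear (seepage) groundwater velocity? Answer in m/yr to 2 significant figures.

Differences from P-1: to P-2 (Δx, Δy, Δh) = (-115, 5, -0.03); to P-3 = (-125, 0, -0.04).
Determinant of the coordinate differences = (-115)·0 − (-125)·5 = 625.
∂h/∂x = [(-0.03)·0 − (-0.04)·5] / 625 = +0.0003200
∂h/∂y = [(-115)·(-0.04) − (-125)·(-0.03)] / 625 = +0.001360
|∇h| = √(0.0003200² + 0.001360²) = 0.001397
Seepage velocity v = K·i/n = 2.6 × 0.001397 / 0.16 = 0.0227 m/day = 8.291 m/yr.

8.3 m/yr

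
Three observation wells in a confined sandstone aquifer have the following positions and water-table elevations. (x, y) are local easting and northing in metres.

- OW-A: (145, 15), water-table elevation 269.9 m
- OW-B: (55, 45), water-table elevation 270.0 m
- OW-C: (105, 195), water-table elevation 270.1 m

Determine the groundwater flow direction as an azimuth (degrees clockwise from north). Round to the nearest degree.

Taking OW-A as reference: OW-B−OW-A = (-90, 30, +0.1); OW-C−OW-A = (-40, 180, +0.2).
Solve a·Δx + b·Δy = Δh: det = (-90)·180 − (-40)·30 = -15000.
∂h/∂x = [(+0.1)·180 − (+0.2)·30] / -15000 = -0.0008000
∂h/∂y = [(-90)·(+0.2) − (-40)·(+0.1)] / -15000 = +0.0009333
Flow direction (−∇h) has components (+0.0008000 E, -0.0009333 N).
Azimuth = atan2(E, N) = atan2(+0.0008000, -0.0009333) = 139.4° ≈ 139°.

139°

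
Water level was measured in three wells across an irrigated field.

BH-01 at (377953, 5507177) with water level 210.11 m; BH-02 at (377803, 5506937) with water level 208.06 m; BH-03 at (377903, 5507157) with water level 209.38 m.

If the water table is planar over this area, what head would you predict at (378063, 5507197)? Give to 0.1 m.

Differences from BH-01: to BH-02 (Δx, Δy, Δh) = (-150, -240, -2.05); to BH-03 = (-50, -20, -0.73).
Solve a·Δx + b·Δy = Δh: det = (-150)·(-20) − (-50)·(-240) = -9000.
∂h/∂x = [(-2.05)·(-20) − (-0.73)·(-240)] / -9000 = +0.01491
∂h/∂y = [(-150)·(-0.73) − (-50)·(-2.05)] / -9000 = -0.0007778
h(378063, 5507197) = 210.11 + (+0.01491)·(110) + (-0.0007778)·(20) = 210.11 +1.640 -0.016 = 211.735 m.

211.7 m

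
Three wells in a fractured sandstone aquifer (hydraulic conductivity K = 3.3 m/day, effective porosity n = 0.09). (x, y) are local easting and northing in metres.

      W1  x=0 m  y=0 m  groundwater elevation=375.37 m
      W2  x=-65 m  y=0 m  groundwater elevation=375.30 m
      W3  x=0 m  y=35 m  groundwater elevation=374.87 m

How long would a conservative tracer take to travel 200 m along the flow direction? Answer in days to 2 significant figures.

380 days

∂h/∂x = (375.30 − 375.37) / (-65 − 0) = +0.001077
∂h/∂y = (374.87 − 375.37) / (35 − 0) = -0.01429
|∇h| = √(0.001077² + -0.01429²) = 0.01433
Seepage velocity v = K·i/n = 3.3 × 0.01433 / 0.09 = 0.5254 m/day.
t = 200 / 0.5254 = 380.7 days.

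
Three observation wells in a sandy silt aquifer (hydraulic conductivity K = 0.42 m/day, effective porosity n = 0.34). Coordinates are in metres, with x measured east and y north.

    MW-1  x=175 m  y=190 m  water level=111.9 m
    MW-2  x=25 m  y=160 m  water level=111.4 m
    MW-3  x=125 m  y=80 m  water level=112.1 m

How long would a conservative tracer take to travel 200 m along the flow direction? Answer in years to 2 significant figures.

81 years

With h = a·x + b·y + c and MW-1 as origin, the differences give:
  (-150)·a + (-30)·b = -0.5
  (-50)·a + (-110)·b = +0.2
Eliminate b (×(-110) and ×(-30), subtract): 15000·a = 61.00 → a = ∂h/∂x = +0.004067
Back-substitute: b = ∂h/∂y = -0.003667.
|∇h| = √(0.004067² + -0.003667²) = 0.005476
Seepage velocity v = K·i/n = 0.42 × 0.005476 / 0.34 = 0.006764 m/day.
t = 200 / 0.006764 = 2.957e+04 days = 81 years.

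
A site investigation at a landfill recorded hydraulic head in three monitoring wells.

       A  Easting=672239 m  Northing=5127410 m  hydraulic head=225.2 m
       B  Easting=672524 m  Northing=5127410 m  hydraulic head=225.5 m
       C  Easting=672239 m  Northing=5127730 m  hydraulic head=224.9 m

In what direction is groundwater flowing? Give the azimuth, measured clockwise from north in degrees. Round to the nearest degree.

∂h/∂x = (225.5 − 225.2) / (672524 − 672239) = +0.001053
∂h/∂y = (224.9 − 225.2) / (5127730 − 5127410) = -0.0009375
Flow direction (−∇h) has components (-0.001053 E, +0.0009375 N).
Azimuth = atan2(E, N) = atan2(-0.001053, +0.0009375) = 311.7° ≈ 312°.

312°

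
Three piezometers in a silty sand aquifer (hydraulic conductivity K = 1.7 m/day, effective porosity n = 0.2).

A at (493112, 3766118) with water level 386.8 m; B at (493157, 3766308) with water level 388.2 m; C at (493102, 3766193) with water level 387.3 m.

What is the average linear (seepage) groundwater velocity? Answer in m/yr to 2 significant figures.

22 m/yr

With h = a·x + b·y + c and A as origin, the differences give:
  45·a + 190·b = +1.4
  (-10)·a + 75·b = +0.5
Eliminate b (×75 and ×190, subtract): 5275·a = 10.00 → a = ∂h/∂x = +0.001896
Back-substitute: b = ∂h/∂y = +0.006919.
|∇h| = √(0.001896² + 0.006919²) = 0.007174
Seepage velocity v = K·i/n = 1.7 × 0.007174 / 0.2 = 0.06098 m/day = 22.27 m/yr.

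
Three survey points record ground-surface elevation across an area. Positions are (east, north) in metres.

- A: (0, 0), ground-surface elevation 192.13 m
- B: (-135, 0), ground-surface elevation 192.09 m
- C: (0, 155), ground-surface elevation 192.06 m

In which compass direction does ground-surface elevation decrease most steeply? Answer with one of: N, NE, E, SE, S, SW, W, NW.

∂z/∂x = (192.09 − 192.13) / (-135 − 0) = +0.0002963
∂z/∂y = (192.06 − 192.13) / (155 − 0) = -0.0004516
Steepest decrease is along −∇f = (-0.0002963 E, +0.0004516 N) → northwest.

NW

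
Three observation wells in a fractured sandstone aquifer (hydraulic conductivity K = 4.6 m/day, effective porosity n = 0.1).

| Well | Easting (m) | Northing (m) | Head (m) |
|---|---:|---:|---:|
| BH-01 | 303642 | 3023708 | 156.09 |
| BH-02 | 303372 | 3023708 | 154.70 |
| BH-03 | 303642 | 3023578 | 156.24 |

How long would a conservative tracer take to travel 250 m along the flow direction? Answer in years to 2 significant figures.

2.8 years

∂h/∂x = (154.70 − 156.09) / (303372 − 303642) = +0.005148
∂h/∂y = (156.24 − 156.09) / (3023578 − 3023708) = -0.001154
|∇h| = √(0.005148² + -0.001154²) = 0.005276
Seepage velocity v = K·i/n = 4.6 × 0.005276 / 0.1 = 0.2427 m/day.
t = 250 / 0.2427 = 1030 days = 2.82 years.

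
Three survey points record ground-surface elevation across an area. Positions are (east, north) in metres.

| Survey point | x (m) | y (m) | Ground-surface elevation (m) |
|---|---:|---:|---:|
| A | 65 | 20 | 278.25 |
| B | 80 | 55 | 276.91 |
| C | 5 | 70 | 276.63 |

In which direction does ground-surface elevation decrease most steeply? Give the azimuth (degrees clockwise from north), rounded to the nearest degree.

Three-point gradient (reference A): Δ to B = (15, 35, -1.34), Δ to C = (-60, 50, -1.62).
∂z/∂x = -0.003614, ∂z/∂y = -0.03674 (det = 2850).
Steepest decrease is along −∇f: components (+0.003614 E, +0.03674 N).
Azimuth = atan2(+0.003614, +0.03674) = 5.6° ≈ 006°.

006°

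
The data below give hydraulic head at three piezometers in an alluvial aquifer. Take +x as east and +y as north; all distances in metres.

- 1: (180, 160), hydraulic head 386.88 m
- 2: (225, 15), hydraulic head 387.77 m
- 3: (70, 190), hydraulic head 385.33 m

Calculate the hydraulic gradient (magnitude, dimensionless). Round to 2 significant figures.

0.014

Taking 1 as reference: 2−1 = (45, -145, +0.89); 3−1 = (-110, 30, -1.55).
Determinant of the coordinate differences = 45·30 − (-110)·(-145) = -14600.
∂h/∂x = [(+0.89)·30 − (-1.55)·(-145)] / -14600 = +0.01357
∂h/∂y = [45·(-1.55) − (-110)·(+0.89)] / -14600 = -0.001928
|∇h| = √(0.01357² + -0.001928²) = 0.01371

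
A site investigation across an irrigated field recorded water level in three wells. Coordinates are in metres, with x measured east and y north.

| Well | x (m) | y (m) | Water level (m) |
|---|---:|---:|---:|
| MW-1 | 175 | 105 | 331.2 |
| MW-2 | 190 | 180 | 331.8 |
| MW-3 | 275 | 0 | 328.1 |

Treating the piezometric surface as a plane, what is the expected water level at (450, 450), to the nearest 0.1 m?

Taking MW-1 as reference: MW-2−MW-1 = (15, 75, +0.6); MW-3−MW-1 = (100, -105, -3.1).
Solve a·Δx + b·Δy = Δh: det = 15·(-105) − 100·75 = -9075.
∂h/∂x = [(+0.6)·(-105) − (-3.1)·75] / -9075 = -0.01868
∂h/∂y = [15·(-3.1) − 100·(+0.6)] / -9075 = +0.01174
h(450, 450) = 331.2 + (-0.01868)·(275) + (+0.01174)·(345) = 331.2 -5.136 +4.049 = 330.112 m.

330.1 m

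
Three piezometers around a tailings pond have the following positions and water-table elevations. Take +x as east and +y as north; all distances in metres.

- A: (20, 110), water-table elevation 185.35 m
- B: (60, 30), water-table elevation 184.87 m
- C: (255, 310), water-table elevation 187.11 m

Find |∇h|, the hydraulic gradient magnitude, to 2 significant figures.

With h = a·x + b·y + c and A as origin, the differences give:
  40·a + (-80)·b = -0.48
  235·a + 200·b = +1.76
Eliminate b (×200 and ×(-80), subtract): 26800·a = 44.800 → a = ∂h/∂x = +0.001672
Back-substitute: b = ∂h/∂y = +0.006836.
|∇h| = √(0.001672² + 0.006836²) = 0.007038

0.0070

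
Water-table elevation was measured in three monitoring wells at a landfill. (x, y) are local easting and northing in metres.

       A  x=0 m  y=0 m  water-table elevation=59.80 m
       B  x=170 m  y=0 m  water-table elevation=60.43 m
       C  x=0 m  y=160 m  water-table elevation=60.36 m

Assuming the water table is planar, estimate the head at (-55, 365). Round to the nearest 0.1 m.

∂h/∂x = (60.43 − 59.80) / (170 − 0) = +0.003706
∂h/∂y = (60.36 − 59.80) / (160 − 0) = +0.003500
h(-55, 365) = 59.80 + (+0.003706)·(-55) + (+0.003500)·(365) = 59.80 -0.204 +1.278 = 60.874 m.

60.9 m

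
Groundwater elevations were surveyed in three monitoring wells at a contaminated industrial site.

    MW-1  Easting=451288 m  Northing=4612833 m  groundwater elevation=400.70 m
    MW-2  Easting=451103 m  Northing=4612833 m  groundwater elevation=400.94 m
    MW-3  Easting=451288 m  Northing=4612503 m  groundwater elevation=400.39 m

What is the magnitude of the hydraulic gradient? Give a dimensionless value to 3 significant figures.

0.00160

∂h/∂x = (400.94 − 400.70) / (451103 − 451288) = -0.001297
∂h/∂y = (400.39 − 400.70) / (4612503 − 4612833) = +0.0009394
|∇h| = √(-0.001297² + 0.0009394²) = 0.001601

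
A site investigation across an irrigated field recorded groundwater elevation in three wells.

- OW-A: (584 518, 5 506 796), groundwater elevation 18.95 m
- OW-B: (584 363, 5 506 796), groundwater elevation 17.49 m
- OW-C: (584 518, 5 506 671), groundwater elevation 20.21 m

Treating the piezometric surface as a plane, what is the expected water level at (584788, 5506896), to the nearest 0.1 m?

20.5 m

∂h/∂x = (17.49 − 18.95) / (584363 − 584518) = +0.009419
∂h/∂y = (20.21 − 18.95) / (5506671 − 5506796) = -0.01008
h(584788, 5506896) = 18.95 + (+0.009419)·(270) + (-0.01008)·(100) = 18.95 +2.543 -1.008 = 20.485 m.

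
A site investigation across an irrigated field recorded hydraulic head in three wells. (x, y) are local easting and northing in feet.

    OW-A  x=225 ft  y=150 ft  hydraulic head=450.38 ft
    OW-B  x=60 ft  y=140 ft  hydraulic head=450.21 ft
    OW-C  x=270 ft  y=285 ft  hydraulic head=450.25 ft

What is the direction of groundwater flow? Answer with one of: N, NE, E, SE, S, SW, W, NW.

NW

Taking OW-A as reference: OW-B−OW-A = (-165, -10, -0.17); OW-C−OW-A = (45, 135, -0.13).
Determinant of the coordinate differences = (-165)·135 − 45·(-10) = -21825.
∂h/∂x = [(-0.17)·135 − (-0.13)·(-10)] / -21825 = +0.001111
∂h/∂y = [(-165)·(-0.13) − 45·(-0.17)] / -21825 = -0.001333
Flow = −∇h = (-0.001111 east, +0.001333 north), which points northwest.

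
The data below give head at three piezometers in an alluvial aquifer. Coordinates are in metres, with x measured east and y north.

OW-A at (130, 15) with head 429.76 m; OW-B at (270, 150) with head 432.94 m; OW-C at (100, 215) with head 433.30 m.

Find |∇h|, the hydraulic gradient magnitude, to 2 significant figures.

0.019

Taking OW-A as reference: OW-B−OW-A = (140, 135, +3.18); OW-C−OW-A = (-30, 200, +3.54).
Solve a·Δx + b·Δy = Δh: det = 140·200 − (-30)·135 = 32050.
∂h/∂x = [(+3.18)·200 − (+3.54)·135] / 32050 = +0.004933
∂h/∂y = [140·(+3.54) − (-30)·(+3.18)] / 32050 = +0.01844
|∇h| = √(0.004933² + 0.01844²) = 0.01909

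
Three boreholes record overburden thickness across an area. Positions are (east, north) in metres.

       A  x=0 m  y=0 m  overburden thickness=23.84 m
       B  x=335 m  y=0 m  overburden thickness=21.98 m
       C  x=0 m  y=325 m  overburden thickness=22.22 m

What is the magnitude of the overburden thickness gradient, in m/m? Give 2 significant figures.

∂d/∂x = (21.98 − 23.84) / (335 − 0) = -0.005552
∂d/∂y = (22.22 − 23.84) / (325 − 0) = -0.004985
|∇f| = √(-0.005552² + -0.004985²) = 0.007462 m/m

0.0075 m/m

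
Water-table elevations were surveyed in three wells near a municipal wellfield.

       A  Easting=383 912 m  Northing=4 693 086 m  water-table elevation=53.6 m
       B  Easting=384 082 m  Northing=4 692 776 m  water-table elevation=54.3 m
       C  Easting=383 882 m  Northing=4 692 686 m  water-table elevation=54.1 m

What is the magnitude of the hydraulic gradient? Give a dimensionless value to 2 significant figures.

With h = a·x + b·y + c and A as origin, the differences give:
  170·a + (-310)·b = +0.7
  (-30)·a + (-400)·b = +0.5
Eliminate b (×(-400) and ×(-310), subtract): -77300·a = -125.00 → a = ∂h/∂x = +0.001617
Back-substitute: b = ∂h/∂y = -0.001371.
|∇h| = √(0.001617² + -0.001371²) = 0.00212

0.0021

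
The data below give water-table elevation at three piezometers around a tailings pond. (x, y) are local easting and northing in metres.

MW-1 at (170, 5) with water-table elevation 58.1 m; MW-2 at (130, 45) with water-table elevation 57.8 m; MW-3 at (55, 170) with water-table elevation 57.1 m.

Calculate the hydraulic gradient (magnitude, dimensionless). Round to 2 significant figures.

With h = a·x + b·y + c and MW-1 as origin, the differences give:
  (-40)·a + 40·b = -0.3
  (-115)·a + 165·b = -1.0
Eliminate b (×165 and ×40, subtract): -2000·a = -9.50 → a = ∂h/∂x = +0.004750
Back-substitute: b = ∂h/∂y = -0.002750.
|∇h| = √(0.004750² + -0.002750²) = 0.005489

0.0055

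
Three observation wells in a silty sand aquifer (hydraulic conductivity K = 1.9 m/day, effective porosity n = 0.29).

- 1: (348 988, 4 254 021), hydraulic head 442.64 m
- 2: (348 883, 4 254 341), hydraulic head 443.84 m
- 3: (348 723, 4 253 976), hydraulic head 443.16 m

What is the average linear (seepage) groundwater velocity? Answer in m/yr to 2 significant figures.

Differences from 1: to 2 (Δx, Δy, Δh) = (-105, 320, +1.20); to 3 = (-265, -45, +0.52).
Determinant of the coordinate differences = (-105)·(-45) − (-265)·320 = 89525.
∂h/∂x = [(+1.20)·(-45) − (+0.52)·320] / 89525 = -0.002462
∂h/∂y = [(-105)·(+0.52) − (-265)·(+1.20)] / 89525 = +0.002942
|∇h| = √(-0.002462² + 0.002942²) = 0.003836
Seepage velocity v = K·i/n = 1.9 × 0.003836 / 0.29 = 0.02513 m/day = 9.179 m/yr.

9.2 m/yr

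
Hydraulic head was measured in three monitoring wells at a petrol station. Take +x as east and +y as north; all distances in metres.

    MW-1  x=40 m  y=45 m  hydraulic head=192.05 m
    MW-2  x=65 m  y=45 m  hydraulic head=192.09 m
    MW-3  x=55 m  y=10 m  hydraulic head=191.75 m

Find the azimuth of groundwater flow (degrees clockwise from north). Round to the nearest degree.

190°

Three-point gradient (reference MW-1): Δ to MW-2 = (25, 0, +0.04), Δ to MW-3 = (15, -35, -0.30).
∂h/∂x = +0.001600, ∂h/∂y = +0.009257 (det = -875).
Flow direction (−∇h) has components (-0.001600 E, -0.009257 N).
Azimuth = atan2(E, N) = atan2(-0.001600, -0.009257) = 189.8° ≈ 190°.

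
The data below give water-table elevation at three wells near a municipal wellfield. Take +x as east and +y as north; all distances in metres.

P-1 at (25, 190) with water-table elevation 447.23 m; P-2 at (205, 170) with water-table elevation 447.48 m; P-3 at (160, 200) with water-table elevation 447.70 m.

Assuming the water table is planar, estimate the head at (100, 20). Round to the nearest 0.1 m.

445.5 m

Taking P-1 as reference: P-2−P-1 = (180, -20, +0.25); P-3−P-1 = (135, 10, +0.47).
Solve a·Δx + b·Δy = Δh: det = 180·10 − 135·(-20) = 4500.
∂h/∂x = [(+0.25)·10 − (+0.47)·(-20)] / 4500 = +0.002644
∂h/∂y = [180·(+0.47) − 135·(+0.25)] / 4500 = +0.01130
h(100, 20) = 447.23 + (+0.002644)·(75) + (+0.01130)·(-170) = 447.23 +0.198 -1.921 = 445.507 m.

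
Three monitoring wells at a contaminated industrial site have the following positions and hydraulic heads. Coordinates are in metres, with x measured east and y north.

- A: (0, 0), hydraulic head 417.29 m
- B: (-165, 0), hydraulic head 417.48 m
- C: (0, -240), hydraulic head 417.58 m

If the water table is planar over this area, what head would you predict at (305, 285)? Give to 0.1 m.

416.6 m

∂h/∂x = (417.48 − 417.29) / (-165 − 0) = -0.001152
∂h/∂y = (417.58 − 417.29) / (-240 − 0) = -0.001208
h(305, 285) = 417.29 + (-0.001152)·(305) + (-0.001208)·(285) = 417.29 -0.351 -0.344 = 416.594 m.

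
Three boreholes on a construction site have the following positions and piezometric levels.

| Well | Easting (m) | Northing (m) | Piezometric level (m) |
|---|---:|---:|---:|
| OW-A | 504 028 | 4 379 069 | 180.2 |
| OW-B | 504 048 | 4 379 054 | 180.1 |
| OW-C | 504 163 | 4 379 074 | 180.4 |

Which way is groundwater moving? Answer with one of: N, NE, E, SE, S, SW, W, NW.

S

Taking OW-A as reference: OW-B−OW-A = (20, -15, -0.1); OW-C−OW-A = (135, 5, +0.2).
Determinant of the coordinate differences = 20·5 − 135·(-15) = 2125.
∂h/∂x = [(-0.1)·5 − (+0.2)·(-15)] / 2125 = +0.001176
∂h/∂y = [20·(+0.2) − 135·(-0.1)] / 2125 = +0.008235
Flow = −∇h = (-0.001176 east, -0.008235 north), which points south.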